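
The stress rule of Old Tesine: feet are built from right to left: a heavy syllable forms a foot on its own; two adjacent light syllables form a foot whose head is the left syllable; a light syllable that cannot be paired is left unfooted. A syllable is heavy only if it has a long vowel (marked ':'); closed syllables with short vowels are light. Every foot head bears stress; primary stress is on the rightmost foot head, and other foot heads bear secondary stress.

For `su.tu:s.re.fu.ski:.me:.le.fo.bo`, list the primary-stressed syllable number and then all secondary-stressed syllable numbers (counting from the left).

Weights: 1 su L, 2 tu:s H, 3 re L, 4 fu L, 5 ski: H, 6 me: H, 7 le L, 8 fo L, 9 bo L.
Parse right to left (heavy = foot alone; LL = one foot; stranded L unfooted): su (ˈtu:s) (ˈre.fu) (ˈski:) (ˈme:) le (ˈfo.bo).
Foot heads: 2, 3, 5, 6, 8.
Primary stress on the rightmost head = syllable 8.
Secondary stress on 2, 3, 5, 6: su.ˌtu:s.ˌre.fu.ˌski:.ˌme:.le.ˈfo.bo.

primary 8, secondary 2, 3, 5, 6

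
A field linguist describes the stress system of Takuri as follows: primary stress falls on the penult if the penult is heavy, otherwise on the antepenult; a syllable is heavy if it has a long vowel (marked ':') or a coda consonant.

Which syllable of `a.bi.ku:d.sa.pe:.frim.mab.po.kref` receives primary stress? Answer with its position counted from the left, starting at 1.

Weights: 7 mab H, 8 po L, 9 kref H.
The penult (syllable 8, po) is light, so stress falls on the antepenult (syllable 7, mab).
Primary stress: syllable 7 → a.bi.ku:d.sa.pe:.frim.ˈmab.po.kref.

7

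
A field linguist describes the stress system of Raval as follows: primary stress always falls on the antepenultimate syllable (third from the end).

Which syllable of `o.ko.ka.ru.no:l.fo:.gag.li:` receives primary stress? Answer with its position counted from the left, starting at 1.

The word has 8 syllables; the antepenultimate syllable (third from the end) is syllable 6 (fo:).
Primary stress: syllable 6 → o.ko.ka.ru.no:l.ˈfo:.gag.li:.

6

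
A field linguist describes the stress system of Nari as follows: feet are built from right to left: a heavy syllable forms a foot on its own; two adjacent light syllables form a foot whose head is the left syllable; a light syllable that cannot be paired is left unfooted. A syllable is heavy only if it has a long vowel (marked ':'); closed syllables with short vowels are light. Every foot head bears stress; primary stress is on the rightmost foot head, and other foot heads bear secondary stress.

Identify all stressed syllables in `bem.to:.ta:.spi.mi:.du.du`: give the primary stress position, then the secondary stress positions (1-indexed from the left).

Weights: 1 bem L, 2 to: H, 3 ta: H, 4 spi L, 5 mi: H, 6 du L, 7 du L.
Parse right to left (heavy = foot alone; LL = one foot; stranded L unfooted): bem (ˈto:) (ˈta:) spi (ˈmi:) (ˈdu.du).
Foot heads: 2, 3, 5, 6.
Primary stress on the rightmost head = syllable 6.
Secondary stress on 2, 3, 5: bem.ˌto:.ˌta:.spi.ˌmi:.ˈdu.du.

primary 6, secondary 2, 3, 5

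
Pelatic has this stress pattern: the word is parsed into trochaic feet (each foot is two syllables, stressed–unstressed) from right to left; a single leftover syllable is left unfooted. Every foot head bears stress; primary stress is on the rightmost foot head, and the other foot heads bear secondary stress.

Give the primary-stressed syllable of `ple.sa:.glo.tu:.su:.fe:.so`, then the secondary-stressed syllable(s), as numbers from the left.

primary 6, secondary 2, 4

Parse right to left into trochaic (ˈσσ) feet: ple (ˈsa:.glo) (ˈtu:.su:) (ˈfe:.so). Syllable 1 is left unfooted.
Foot heads (stressed positions): 2, 4, 6.
End Rule Rightmost: primary stress on the rightmost head = syllable 6.
Secondary stress on 2, 4: ple.ˌsa:.glo.ˌtu:.su:.ˈfe:.so.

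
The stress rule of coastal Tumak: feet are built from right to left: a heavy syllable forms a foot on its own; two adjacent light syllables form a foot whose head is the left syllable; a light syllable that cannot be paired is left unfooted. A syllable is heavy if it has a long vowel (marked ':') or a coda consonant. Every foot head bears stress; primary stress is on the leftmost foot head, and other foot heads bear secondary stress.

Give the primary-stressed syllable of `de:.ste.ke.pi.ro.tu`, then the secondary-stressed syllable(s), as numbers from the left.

primary 1, secondary 3, 5

Weights: 1 de: H, 2 ste L, 3 ke L, 4 pi L, 5 ro L, 6 tu L.
Parse right to left (heavy = foot alone; LL = one foot; stranded L unfooted): (ˈde:) ste (ˈke.pi) (ˈro.tu).
Foot heads: 1, 3, 5.
Primary stress on the leftmost head = syllable 1.
Secondary stress on 3, 5: ˈde:.ste.ˌke.pi.ˌro.tu.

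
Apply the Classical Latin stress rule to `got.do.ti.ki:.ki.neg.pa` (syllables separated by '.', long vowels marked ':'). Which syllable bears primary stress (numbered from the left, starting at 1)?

Classical Latin: stress the penult if heavy (long vowel or closed), else the antepenult.
Weights: 5 ki L, 6 neg H, 7 pa L.
The penult (syllable 6, neg) is heavy, so it takes stress.
Stress on syllable 6: got.do.ti.ki:.ki.ˈneg.pa.

6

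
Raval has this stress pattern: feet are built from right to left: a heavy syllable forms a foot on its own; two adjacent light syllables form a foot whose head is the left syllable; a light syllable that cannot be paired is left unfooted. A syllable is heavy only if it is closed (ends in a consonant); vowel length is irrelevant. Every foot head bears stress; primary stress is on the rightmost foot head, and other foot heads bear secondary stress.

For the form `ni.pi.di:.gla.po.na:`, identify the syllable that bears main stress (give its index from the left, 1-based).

5

Weights: 1 ni L, 2 pi L, 3 di: L, 4 gla L, 5 po L, 6 na: L.
Parse right to left (heavy = foot alone; LL = one foot; stranded L unfooted): (ˈni.pi) (ˈdi:.gla) (ˈpo.na:).
Foot heads: 1, 3, 5.
Primary stress on the rightmost head = syllable 5.
Primary stress: syllable 5 → ni.pi.di:.gla.ˈpo.na:.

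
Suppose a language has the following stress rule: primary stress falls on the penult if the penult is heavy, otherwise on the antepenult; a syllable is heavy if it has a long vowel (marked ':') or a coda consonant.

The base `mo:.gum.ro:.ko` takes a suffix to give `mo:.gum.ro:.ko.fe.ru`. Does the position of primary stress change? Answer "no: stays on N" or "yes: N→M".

Base `mo:.gum.ro:.ko` (4 syllables):
  Weights: 2 gum H, 3 ro: H, 4 ko L.
  The penult (syllable 3, ro:) is heavy, so it takes stress.
  → primary stress on syllable 3.
Suffixed `mo:.gum.ro:.ko.fe.ru` (6 syllables):
  Weights: 4 ko L, 5 fe L, 6 ru L.
  The penult (syllable 5, fe) is light, so stress falls on the antepenult (syllable 4, ko).
  → primary stress on syllable 4.

yes: 3→4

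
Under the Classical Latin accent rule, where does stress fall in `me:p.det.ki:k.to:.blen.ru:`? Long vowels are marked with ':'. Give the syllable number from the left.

Classical Latin: stress the penult if heavy (long vowel or closed), else the antepenult.
Weights: 4 to: H, 5 blen H, 6 ru: H.
The penult (syllable 5, blen) is heavy, so it takes stress.
Stress on syllable 5: me:p.det.ki:k.to:.ˈblen.ru:.

5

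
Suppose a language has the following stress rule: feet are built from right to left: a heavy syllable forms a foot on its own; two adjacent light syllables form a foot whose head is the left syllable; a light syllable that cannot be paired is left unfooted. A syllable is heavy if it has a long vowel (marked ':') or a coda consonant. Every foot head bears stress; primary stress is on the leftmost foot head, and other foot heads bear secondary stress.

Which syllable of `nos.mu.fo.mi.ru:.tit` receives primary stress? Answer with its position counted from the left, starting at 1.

1

Weights: 1 nos H, 2 mu L, 3 fo L, 4 mi L, 5 ru: H, 6 tit H.
Parse right to left (heavy = foot alone; LL = one foot; stranded L unfooted): (ˈnos) mu (ˈfo.mi) (ˈru:) (ˈtit).
Foot heads: 1, 3, 5, 6.
Primary stress on the leftmost head = syllable 1.
Primary stress: syllable 1 → ˈnos.mu.fo.mi.ru:.tit.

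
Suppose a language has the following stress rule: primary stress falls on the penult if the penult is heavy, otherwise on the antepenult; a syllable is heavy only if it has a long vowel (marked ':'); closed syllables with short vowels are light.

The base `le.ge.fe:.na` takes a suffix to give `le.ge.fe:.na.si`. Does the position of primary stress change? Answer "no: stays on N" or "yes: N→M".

Base `le.ge.fe:.na` (4 syllables):
  Weights: 2 ge L, 3 fe: H, 4 na L.
  The penult (syllable 3, fe:) is heavy, so it takes stress.
  → primary stress on syllable 3.
Suffixed `le.ge.fe:.na.si` (5 syllables):
  Weights: 3 fe: H, 4 na L, 5 si L.
  The penult (syllable 4, na) is light, so stress falls on the antepenult (syllable 3, fe:).
  → primary stress on syllable 3.

no: stays on 3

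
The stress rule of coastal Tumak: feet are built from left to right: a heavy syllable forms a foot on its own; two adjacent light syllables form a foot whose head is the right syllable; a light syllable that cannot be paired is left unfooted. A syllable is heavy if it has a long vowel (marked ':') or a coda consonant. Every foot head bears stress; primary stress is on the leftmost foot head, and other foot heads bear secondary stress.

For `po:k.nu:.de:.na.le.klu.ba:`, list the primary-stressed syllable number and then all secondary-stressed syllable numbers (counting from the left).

Weights: 1 po:k H, 2 nu: H, 3 de: H, 4 na L, 5 le L, 6 klu L, 7 ba: H.
Parse left to right (heavy = foot alone; LL = one foot; stranded L unfooted): (ˈpo:k) (ˈnu:) (ˈde:) (na.ˈle) klu (ˈba:).
Foot heads: 1, 2, 3, 5, 7.
Primary stress on the leftmost head = syllable 1.
Secondary stress on 2, 3, 5, 7: ˈpo:k.ˌnu:.ˌde:.na.ˌle.klu.ˌba:.

primary 1, secondary 2, 3, 5, 7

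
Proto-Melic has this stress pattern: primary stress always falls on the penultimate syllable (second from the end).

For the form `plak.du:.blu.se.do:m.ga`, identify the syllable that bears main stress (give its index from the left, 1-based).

5

The word has 6 syllables; the penultimate syllable (second from the end) is syllable 5 (do:m).
Primary stress: syllable 5 → plak.du:.blu.se.ˈdo:m.ga.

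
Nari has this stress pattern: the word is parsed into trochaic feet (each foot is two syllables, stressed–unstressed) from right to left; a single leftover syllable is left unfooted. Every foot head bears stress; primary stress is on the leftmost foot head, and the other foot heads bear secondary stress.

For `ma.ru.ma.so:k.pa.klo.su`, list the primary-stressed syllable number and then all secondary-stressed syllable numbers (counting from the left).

primary 2, secondary 4, 6

Parse right to left into trochaic (ˈσσ) feet: ma (ˈru.ma) (ˈso:k.pa) (ˈklo.su). Syllable 1 is left unfooted.
Foot heads (stressed positions): 2, 4, 6.
End Rule Leftmost: primary stress on the leftmost head = syllable 2.
Secondary stress on 4, 6: ma.ˈru.ma.ˌso:k.pa.ˌklo.su.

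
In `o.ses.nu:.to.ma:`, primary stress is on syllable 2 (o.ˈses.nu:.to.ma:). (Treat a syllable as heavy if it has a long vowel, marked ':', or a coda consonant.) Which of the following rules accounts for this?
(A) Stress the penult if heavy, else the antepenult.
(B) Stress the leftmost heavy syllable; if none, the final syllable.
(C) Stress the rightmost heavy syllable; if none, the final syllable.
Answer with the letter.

B

Rule A → syllable 3 (observed: 2).
Rule B → syllable 2 ✓.
Rule C → syllable 5 (observed: 2).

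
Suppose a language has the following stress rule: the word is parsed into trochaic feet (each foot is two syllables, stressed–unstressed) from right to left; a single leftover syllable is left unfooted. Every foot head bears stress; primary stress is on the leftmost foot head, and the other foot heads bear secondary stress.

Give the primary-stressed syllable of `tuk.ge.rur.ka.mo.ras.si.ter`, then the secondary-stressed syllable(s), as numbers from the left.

Parse right to left into trochaic (ˈσσ) feet: (ˈtuk.ge) (ˈrur.ka) (ˈmo.ras) (ˈsi.ter).
Foot heads (stressed positions): 1, 3, 5, 7.
End Rule Leftmost: primary stress on the leftmost head = syllable 1.
Secondary stress on 3, 5, 7: ˈtuk.ge.ˌrur.ka.ˌmo.ras.ˌsi.ter.

primary 1, secondary 3, 5, 7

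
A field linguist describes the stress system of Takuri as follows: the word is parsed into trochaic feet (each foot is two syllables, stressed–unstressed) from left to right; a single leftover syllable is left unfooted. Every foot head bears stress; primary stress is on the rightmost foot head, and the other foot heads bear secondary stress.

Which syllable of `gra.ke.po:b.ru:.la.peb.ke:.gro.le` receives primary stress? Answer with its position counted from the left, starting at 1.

7

Parse left to right into trochaic (ˈσσ) feet: (ˈgra.ke) (ˈpo:b.ru:) (ˈla.peb) (ˈke:.gro) le. Syllable 9 is left unfooted.
Foot heads (stressed positions): 1, 3, 5, 7.
End Rule Rightmost: primary stress on the rightmost head = syllable 7.
Primary stress: syllable 7 → gra.ke.po:b.ru:.la.peb.ˈke:.gro.le.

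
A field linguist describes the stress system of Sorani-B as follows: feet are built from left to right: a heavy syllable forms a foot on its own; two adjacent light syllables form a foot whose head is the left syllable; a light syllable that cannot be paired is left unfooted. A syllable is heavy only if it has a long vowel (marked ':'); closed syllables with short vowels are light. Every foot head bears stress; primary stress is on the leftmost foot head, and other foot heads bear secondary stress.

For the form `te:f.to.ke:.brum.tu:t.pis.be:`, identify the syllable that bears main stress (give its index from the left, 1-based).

Weights: 1 te:f H, 2 to L, 3 ke: H, 4 brum L, 5 tu:t H, 6 pis L, 7 be: H.
Parse left to right (heavy = foot alone; LL = one foot; stranded L unfooted): (ˈte:f) to (ˈke:) brum (ˈtu:t) pis (ˈbe:).
Foot heads: 1, 3, 5, 7.
Primary stress on the leftmost head = syllable 1.
Primary stress: syllable 1 → ˈte:f.to.ke:.brum.tu:t.pis.be:.

1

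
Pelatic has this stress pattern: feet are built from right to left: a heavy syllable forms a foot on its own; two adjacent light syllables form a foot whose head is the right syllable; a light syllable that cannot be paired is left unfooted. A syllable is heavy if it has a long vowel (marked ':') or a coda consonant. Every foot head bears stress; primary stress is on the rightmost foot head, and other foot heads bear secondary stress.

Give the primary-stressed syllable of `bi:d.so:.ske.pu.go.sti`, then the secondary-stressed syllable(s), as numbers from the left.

primary 6, secondary 1, 2, 4

Weights: 1 bi:d H, 2 so: H, 3 ske L, 4 pu L, 5 go L, 6 sti L.
Parse right to left (heavy = foot alone; LL = one foot; stranded L unfooted): (ˈbi:d) (ˈso:) (ske.ˈpu) (go.ˈsti).
Foot heads: 1, 2, 4, 6.
Primary stress on the rightmost head = syllable 6.
Secondary stress on 1, 2, 4: ˌbi:d.ˌso:.ske.ˌpu.go.ˈsti.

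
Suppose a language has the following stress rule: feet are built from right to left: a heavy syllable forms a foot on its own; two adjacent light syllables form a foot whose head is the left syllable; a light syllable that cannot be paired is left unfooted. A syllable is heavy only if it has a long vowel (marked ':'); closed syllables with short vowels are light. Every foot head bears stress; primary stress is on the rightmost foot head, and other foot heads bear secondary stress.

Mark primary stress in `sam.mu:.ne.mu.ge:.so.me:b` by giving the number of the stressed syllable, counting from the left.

7

Weights: 1 sam L, 2 mu: H, 3 ne L, 4 mu L, 5 ge: H, 6 so L, 7 me:b H.
Parse right to left (heavy = foot alone; LL = one foot; stranded L unfooted): sam (ˈmu:) (ˈne.mu) (ˈge:) so (ˈme:b).
Foot heads: 2, 3, 5, 7.
Primary stress on the rightmost head = syllable 7.
Primary stress: syllable 7 → sam.mu:.ne.mu.ge:.so.ˈme:b.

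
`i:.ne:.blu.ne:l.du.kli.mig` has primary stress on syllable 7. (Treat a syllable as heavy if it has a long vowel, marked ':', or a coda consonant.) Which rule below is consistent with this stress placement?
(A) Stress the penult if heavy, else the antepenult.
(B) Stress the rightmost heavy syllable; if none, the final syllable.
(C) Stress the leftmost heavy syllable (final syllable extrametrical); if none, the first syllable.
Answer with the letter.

B

Rule A → syllable 5 (observed: 7).
Rule B → syllable 7 ✓.
Rule C → syllable 1 (observed: 7).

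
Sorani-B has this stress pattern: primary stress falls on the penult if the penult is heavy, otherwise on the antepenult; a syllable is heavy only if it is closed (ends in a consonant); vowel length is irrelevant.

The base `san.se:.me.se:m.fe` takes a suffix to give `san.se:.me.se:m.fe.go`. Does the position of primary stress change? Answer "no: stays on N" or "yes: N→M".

no: stays on 4

Base `san.se:.me.se:m.fe` (5 syllables):
  Weights: 3 me L, 4 se:m H, 5 fe L.
  The penult (syllable 4, se:m) is heavy, so it takes stress.
  → primary stress on syllable 4.
Suffixed `san.se:.me.se:m.fe.go` (6 syllables):
  Weights: 4 se:m H, 5 fe L, 6 go L.
  The penult (syllable 5, fe) is light, so stress falls on the antepenult (syllable 4, se:m).
  → primary stress on syllable 4.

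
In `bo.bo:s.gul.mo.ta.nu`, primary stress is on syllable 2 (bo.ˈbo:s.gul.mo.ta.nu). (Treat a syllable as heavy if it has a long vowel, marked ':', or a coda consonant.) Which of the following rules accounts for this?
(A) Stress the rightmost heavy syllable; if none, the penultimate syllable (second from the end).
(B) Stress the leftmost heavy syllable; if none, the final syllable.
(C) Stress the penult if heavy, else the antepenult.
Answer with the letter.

B

Rule A → syllable 3 (observed: 2).
Rule B → syllable 2 ✓.
Rule C → syllable 4 (observed: 2).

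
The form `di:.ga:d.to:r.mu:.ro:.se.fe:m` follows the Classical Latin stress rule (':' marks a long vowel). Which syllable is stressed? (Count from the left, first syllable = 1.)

5

Classical Latin: stress the penult if heavy (long vowel or closed), else the antepenult.
Weights: 5 ro: H, 6 se L, 7 fe:m H.
The penult (syllable 6, se) is light, so stress falls on the antepenult (syllable 5, ro:).
Stress on syllable 5: di:.ga:d.to:r.mu:.ˈro:.se.fe:m.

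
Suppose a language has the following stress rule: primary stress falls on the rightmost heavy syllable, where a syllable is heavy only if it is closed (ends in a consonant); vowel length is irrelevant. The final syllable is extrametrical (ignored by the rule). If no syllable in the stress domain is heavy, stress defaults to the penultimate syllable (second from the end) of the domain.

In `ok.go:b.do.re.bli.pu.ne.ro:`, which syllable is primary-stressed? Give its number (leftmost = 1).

The final syllable (8, ro:) is extrametrical; the stress domain is syllables 1–7.
Weights: 1 ok H, 2 go:b H, 3 do L, 4 re L, 5 bli L, 6 pu L, 7 ne L.
Heavy syllables in the domain: 1, 2. The rightmost is syllable 2 (go:b).
Primary stress: syllable 2 → ok.ˈgo:b.do.re.bli.pu.ne.ro:.

2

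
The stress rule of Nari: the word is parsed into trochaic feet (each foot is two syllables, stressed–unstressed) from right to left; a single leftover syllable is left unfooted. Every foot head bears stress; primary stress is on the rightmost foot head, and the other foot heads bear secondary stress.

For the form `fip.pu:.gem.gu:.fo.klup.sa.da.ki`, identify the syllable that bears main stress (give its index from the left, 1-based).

Parse right to left into trochaic (ˈσσ) feet: fip (ˈpu:.gem) (ˈgu:.fo) (ˈklup.sa) (ˈda.ki). Syllable 1 is left unfooted.
Foot heads (stressed positions): 2, 4, 6, 8.
End Rule Rightmost: primary stress on the rightmost head = syllable 8.
Primary stress: syllable 8 → fip.pu:.gem.gu:.fo.klup.sa.ˈda.ki.

8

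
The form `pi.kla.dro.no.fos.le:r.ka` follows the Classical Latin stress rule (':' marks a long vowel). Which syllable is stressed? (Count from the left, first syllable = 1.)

6

Classical Latin: stress the penult if heavy (long vowel or closed), else the antepenult.
Weights: 5 fos H, 6 le:r H, 7 ka L.
The penult (syllable 6, le:r) is heavy, so it takes stress.
Stress on syllable 6: pi.kla.dro.no.fos.ˈle:r.ka.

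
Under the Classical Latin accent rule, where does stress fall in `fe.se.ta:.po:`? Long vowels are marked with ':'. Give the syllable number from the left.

3

Classical Latin: stress the penult if heavy (long vowel or closed), else the antepenult.
Weights: 2 se L, 3 ta: H, 4 po: H.
The penult (syllable 3, ta:) is heavy, so it takes stress.
Stress on syllable 3: fe.se.ˈta:.po:.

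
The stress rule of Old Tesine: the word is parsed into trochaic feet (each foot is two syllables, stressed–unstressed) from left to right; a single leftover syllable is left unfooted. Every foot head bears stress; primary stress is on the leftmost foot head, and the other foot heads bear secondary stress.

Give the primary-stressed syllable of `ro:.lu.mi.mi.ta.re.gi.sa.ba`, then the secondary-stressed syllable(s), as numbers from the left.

Parse left to right into trochaic (ˈσσ) feet: (ˈro:.lu) (ˈmi.mi) (ˈta.re) (ˈgi.sa) ba. Syllable 9 is left unfooted.
Foot heads (stressed positions): 1, 3, 5, 7.
End Rule Leftmost: primary stress on the leftmost head = syllable 1.
Secondary stress on 3, 5, 7: ˈro:.lu.ˌmi.mi.ˌta.re.ˌgi.sa.ba.

primary 1, secondary 3, 5, 7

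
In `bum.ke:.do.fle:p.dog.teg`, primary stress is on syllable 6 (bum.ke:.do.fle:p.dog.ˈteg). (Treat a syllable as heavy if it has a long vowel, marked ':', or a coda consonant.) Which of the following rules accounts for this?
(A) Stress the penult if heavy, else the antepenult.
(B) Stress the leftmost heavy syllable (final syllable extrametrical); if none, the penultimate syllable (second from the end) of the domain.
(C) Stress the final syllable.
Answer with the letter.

Rule A → syllable 5 (observed: 6).
Rule B → syllable 1 (observed: 6).
Rule C → syllable 6 ✓.

C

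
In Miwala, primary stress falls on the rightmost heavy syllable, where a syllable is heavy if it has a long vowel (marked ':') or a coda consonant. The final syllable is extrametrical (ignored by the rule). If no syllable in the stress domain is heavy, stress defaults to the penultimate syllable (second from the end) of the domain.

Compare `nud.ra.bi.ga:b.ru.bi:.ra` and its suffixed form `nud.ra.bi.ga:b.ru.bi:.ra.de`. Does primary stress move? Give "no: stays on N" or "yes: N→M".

no: stays on 6

Base `nud.ra.bi.ga:b.ru.bi:.ra` (7 syllables):
  The final syllable (7, ra) is extrametrical; the stress domain is syllables 1–6.
  Weights: 1 nud H, 2 ra L, 3 bi L, 4 ga:b H, 5 ru L, 6 bi: H.
  Heavy syllables in the domain: 1, 4, 6. The rightmost is syllable 6 (bi:).
  → primary stress on syllable 6.
Suffixed `nud.ra.bi.ga:b.ru.bi:.ra.de` (8 syllables):
  The final syllable (8, de) is extrametrical; the stress domain is syllables 1–7.
  Weights: 1 nud H, 2 ra L, 3 bi L, 4 ga:b H, 5 ru L, 6 bi: H, 7 ra L.
  Heavy syllables in the domain: 1, 4, 6. The rightmost is syllable 6 (bi:).
  → primary stress on syllable 6.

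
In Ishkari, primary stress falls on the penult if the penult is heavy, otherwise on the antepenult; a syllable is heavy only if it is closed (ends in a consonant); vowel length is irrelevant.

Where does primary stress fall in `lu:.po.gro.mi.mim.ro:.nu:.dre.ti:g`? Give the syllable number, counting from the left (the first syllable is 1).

7

Weights: 7 nu: L, 8 dre L, 9 ti:g H.
The penult (syllable 8, dre) is light, so stress falls on the antepenult (syllable 7, nu:).
Primary stress: syllable 7 → lu:.po.gro.mi.mim.ro:.ˈnu:.dre.ti:g.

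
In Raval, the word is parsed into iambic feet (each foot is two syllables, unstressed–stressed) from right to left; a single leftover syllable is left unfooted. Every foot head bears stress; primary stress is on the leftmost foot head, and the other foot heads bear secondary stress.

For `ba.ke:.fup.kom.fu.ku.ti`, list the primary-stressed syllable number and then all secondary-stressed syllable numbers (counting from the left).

Parse right to left into iambic (σˈσ) feet: ba (ke:.ˈfup) (kom.ˈfu) (ku.ˈti). Syllable 1 is left unfooted.
Foot heads (stressed positions): 3, 5, 7.
End Rule Leftmost: primary stress on the leftmost head = syllable 3.
Secondary stress on 5, 7: ba.ke:.ˈfup.kom.ˌfu.ku.ˌti.

primary 3, secondary 5, 7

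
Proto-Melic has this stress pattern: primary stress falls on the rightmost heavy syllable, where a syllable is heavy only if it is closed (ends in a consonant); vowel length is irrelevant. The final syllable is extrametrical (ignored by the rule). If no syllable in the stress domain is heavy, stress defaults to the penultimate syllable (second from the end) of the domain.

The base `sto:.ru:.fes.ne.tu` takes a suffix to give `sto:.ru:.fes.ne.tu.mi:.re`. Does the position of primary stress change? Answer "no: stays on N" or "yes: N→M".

no: stays on 3

Base `sto:.ru:.fes.ne.tu` (5 syllables):
  The final syllable (5, tu) is extrametrical; the stress domain is syllables 1–4.
  Weights: 1 sto: L, 2 ru: L, 3 fes H, 4 ne L.
  Heavy syllables in the domain: 3. The rightmost is syllable 3 (fes).
  → primary stress on syllable 3.
Suffixed `sto:.ru:.fes.ne.tu.mi:.re` (7 syllables):
  The final syllable (7, re) is extrametrical; the stress domain is syllables 1–6.
  Weights: 1 sto: L, 2 ru: L, 3 fes H, 4 ne L, 5 tu L, 6 mi: L.
  Heavy syllables in the domain: 3. The rightmost is syllable 3 (fes).
  → primary stress on syllable 3.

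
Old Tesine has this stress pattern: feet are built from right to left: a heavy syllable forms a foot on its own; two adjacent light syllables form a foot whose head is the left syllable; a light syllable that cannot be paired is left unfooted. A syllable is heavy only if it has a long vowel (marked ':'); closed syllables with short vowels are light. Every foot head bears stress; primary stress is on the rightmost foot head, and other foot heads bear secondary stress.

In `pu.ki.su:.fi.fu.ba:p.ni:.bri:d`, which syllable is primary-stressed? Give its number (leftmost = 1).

8

Weights: 1 pu L, 2 ki L, 3 su: H, 4 fi L, 5 fu L, 6 ba:p H, 7 ni: H, 8 bri:d H.
Parse right to left (heavy = foot alone; LL = one foot; stranded L unfooted): (ˈpu.ki) (ˈsu:) (ˈfi.fu) (ˈba:p) (ˈni:) (ˈbri:d).
Foot heads: 1, 3, 4, 6, 7, 8.
Primary stress on the rightmost head = syllable 8.
Primary stress: syllable 8 → pu.ki.su:.fi.fu.ba:p.ni:.ˈbri:d.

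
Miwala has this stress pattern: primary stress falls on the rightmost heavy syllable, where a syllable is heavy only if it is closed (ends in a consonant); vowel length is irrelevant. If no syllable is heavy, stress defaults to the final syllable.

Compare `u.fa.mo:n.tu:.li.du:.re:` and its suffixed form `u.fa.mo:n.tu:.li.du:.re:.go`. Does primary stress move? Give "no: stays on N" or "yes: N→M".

no: stays on 3

Base `u.fa.mo:n.tu:.li.du:.re:` (7 syllables):
  Weights: 1 u L, 2 fa L, 3 mo:n H, 4 tu: L, 5 li L, 6 du: L, 7 re: L.
  Heavy syllables in the domain: 3. The rightmost is syllable 3 (mo:n).
  → primary stress on syllable 3.
Suffixed `u.fa.mo:n.tu:.li.du:.re:.go` (8 syllables):
  Weights: 1 u L, 2 fa L, 3 mo:n H, 4 tu: L, 5 li L, 6 du: L, 7 re: L, 8 go L.
  Heavy syllables in the domain: 3. The rightmost is syllable 3 (mo:n).
  → primary stress on syllable 3.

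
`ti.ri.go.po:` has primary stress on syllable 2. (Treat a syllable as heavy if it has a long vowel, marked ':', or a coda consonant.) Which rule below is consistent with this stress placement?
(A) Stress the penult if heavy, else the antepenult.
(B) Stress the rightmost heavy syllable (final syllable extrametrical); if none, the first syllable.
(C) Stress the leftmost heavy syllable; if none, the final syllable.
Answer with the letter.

A

Rule A → syllable 2 ✓.
Rule B → syllable 1 (observed: 2).
Rule C → syllable 4 (observed: 2).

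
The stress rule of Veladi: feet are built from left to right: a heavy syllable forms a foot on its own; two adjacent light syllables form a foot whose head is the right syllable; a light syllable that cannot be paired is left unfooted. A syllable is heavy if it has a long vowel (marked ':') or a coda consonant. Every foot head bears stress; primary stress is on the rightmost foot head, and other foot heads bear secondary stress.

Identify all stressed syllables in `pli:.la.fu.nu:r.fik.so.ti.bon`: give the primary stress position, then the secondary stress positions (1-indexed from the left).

Weights: 1 pli: H, 2 la L, 3 fu L, 4 nu:r H, 5 fik H, 6 so L, 7 ti L, 8 bon H.
Parse left to right (heavy = foot alone; LL = one foot; stranded L unfooted): (ˈpli:) (la.ˈfu) (ˈnu:r) (ˈfik) (so.ˈti) (ˈbon).
Foot heads: 1, 3, 4, 5, 7, 8.
Primary stress on the rightmost head = syllable 8.
Secondary stress on 1, 3, 4, 5, 7: ˌpli:.la.ˌfu.ˌnu:r.ˌfik.so.ˌti.ˈbon.

primary 8, secondary 1, 3, 4, 5, 7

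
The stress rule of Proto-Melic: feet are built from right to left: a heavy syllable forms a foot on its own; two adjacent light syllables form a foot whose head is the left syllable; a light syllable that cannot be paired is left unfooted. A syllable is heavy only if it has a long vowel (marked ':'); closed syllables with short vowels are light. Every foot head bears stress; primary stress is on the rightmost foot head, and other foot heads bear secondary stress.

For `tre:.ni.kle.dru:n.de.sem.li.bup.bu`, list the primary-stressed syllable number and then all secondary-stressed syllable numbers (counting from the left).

primary 8, secondary 1, 2, 4, 6

Weights: 1 tre: H, 2 ni L, 3 kle L, 4 dru:n H, 5 de L, 6 sem L, 7 li L, 8 bup L, 9 bu L.
Parse right to left (heavy = foot alone; LL = one foot; stranded L unfooted): (ˈtre:) (ˈni.kle) (ˈdru:n) de (ˈsem.li) (ˈbup.bu).
Foot heads: 1, 2, 4, 6, 8.
Primary stress on the rightmost head = syllable 8.
Secondary stress on 1, 2, 4, 6: ˌtre:.ˌni.kle.ˌdru:n.de.ˌsem.li.ˈbup.bu.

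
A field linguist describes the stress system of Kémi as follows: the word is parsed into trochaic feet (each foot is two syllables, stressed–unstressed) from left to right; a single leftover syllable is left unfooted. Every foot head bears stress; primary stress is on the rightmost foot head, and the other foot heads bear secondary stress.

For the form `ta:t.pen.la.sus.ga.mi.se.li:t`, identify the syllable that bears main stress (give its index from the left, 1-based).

Parse left to right into trochaic (ˈσσ) feet: (ˈta:t.pen) (ˈla.sus) (ˈga.mi) (ˈse.li:t).
Foot heads (stressed positions): 1, 3, 5, 7.
End Rule Rightmost: primary stress on the rightmost head = syllable 7.
Primary stress: syllable 7 → ta:t.pen.la.sus.ga.mi.ˈse.li:t.

7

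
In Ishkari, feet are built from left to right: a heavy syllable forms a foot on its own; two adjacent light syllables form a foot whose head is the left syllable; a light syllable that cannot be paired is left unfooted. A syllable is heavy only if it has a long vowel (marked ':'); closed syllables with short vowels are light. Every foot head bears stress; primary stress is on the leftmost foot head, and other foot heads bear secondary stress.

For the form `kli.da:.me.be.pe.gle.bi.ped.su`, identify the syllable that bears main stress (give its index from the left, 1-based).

Weights: 1 kli L, 2 da: H, 3 me L, 4 be L, 5 pe L, 6 gle L, 7 bi L, 8 ped L, 9 su L.
Parse left to right (heavy = foot alone; LL = one foot; stranded L unfooted): kli (ˈda:) (ˈme.be) (ˈpe.gle) (ˈbi.ped) su.
Foot heads: 2, 3, 5, 7.
Primary stress on the leftmost head = syllable 2.
Primary stress: syllable 2 → kli.ˈda:.me.be.pe.gle.bi.ped.su.

2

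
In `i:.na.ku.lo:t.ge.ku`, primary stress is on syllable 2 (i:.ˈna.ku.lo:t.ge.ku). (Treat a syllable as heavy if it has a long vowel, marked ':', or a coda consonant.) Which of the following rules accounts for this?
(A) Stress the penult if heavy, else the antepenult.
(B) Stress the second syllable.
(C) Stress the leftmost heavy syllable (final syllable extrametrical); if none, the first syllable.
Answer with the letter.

B

Rule A → syllable 4 (observed: 2).
Rule B → syllable 2 ✓.
Rule C → syllable 1 (observed: 2).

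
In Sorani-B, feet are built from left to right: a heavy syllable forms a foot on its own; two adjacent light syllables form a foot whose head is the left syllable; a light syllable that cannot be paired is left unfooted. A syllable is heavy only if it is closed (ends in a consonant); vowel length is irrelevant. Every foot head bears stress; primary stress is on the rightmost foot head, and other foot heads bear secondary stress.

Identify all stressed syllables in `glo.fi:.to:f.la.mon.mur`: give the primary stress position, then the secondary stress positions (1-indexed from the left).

primary 6, secondary 1, 3, 5

Weights: 1 glo L, 2 fi: L, 3 to:f H, 4 la L, 5 mon H, 6 mur H.
Parse left to right (heavy = foot alone; LL = one foot; stranded L unfooted): (ˈglo.fi:) (ˈto:f) la (ˈmon) (ˈmur).
Foot heads: 1, 3, 5, 6.
Primary stress on the rightmost head = syllable 6.
Secondary stress on 1, 3, 5: ˌglo.fi:.ˌto:f.la.ˌmon.ˈmur.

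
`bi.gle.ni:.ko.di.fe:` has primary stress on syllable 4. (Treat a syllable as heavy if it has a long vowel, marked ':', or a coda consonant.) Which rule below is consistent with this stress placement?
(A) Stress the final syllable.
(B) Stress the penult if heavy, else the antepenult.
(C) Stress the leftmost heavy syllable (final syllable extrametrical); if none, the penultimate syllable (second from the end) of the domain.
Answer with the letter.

B

Rule A → syllable 6 (observed: 4).
Rule B → syllable 4 ✓.
Rule C → syllable 3 (observed: 4).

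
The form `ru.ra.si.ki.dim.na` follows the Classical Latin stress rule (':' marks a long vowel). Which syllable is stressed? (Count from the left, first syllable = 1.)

Classical Latin: stress the penult if heavy (long vowel or closed), else the antepenult.
Weights: 4 ki L, 5 dim H, 6 na L.
The penult (syllable 5, dim) is heavy, so it takes stress.
Stress on syllable 5: ru.ra.si.ki.ˈdim.na.

5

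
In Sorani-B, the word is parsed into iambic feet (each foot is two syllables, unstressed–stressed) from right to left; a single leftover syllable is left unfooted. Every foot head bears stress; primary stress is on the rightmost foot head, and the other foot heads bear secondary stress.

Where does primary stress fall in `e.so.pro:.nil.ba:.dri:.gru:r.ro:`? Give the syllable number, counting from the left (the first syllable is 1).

8

Parse right to left into iambic (σˈσ) feet: (e.ˈso) (pro:.ˈnil) (ba:.ˈdri:) (gru:r.ˈro:).
Foot heads (stressed positions): 2, 4, 6, 8.
End Rule Rightmost: primary stress on the rightmost head = syllable 8.
Primary stress: syllable 8 → e.so.pro:.nil.ba:.dri:.gru:r.ˈro:.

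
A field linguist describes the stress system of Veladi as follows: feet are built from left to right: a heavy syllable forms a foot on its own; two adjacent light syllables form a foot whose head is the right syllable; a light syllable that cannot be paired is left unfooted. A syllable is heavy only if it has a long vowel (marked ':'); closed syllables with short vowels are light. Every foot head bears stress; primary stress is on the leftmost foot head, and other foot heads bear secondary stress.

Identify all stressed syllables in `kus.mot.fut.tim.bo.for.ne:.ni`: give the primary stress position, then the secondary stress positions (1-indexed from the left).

primary 2, secondary 4, 6, 7

Weights: 1 kus L, 2 mot L, 3 fut L, 4 tim L, 5 bo L, 6 for L, 7 ne: H, 8 ni L.
Parse left to right (heavy = foot alone; LL = one foot; stranded L unfooted): (kus.ˈmot) (fut.ˈtim) (bo.ˈfor) (ˈne:) ni.
Foot heads: 2, 4, 6, 7.
Primary stress on the leftmost head = syllable 2.
Secondary stress on 4, 6, 7: kus.ˈmot.fut.ˌtim.bo.ˌfor.ˌne:.ni.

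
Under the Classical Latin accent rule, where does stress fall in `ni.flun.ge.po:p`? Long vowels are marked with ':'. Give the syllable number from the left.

2

Classical Latin: stress the penult if heavy (long vowel or closed), else the antepenult.
Weights: 2 flun H, 3 ge L, 4 po:p H.
The penult (syllable 3, ge) is light, so stress falls on the antepenult (syllable 2, flun).
Stress on syllable 2: ni.ˈflun.ge.po:p.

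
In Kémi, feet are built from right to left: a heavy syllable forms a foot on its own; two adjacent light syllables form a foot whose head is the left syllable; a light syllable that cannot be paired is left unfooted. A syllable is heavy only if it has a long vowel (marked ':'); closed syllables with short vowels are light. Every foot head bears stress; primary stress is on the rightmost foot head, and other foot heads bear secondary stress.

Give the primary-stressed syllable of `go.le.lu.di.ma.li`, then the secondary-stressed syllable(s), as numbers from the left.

primary 5, secondary 1, 3

Weights: 1 go L, 2 le L, 3 lu L, 4 di L, 5 ma L, 6 li L.
Parse right to left (heavy = foot alone; LL = one foot; stranded L unfooted): (ˈgo.le) (ˈlu.di) (ˈma.li).
Foot heads: 1, 3, 5.
Primary stress on the rightmost head = syllable 5.
Secondary stress on 1, 3: ˌgo.le.ˌlu.di.ˈma.li.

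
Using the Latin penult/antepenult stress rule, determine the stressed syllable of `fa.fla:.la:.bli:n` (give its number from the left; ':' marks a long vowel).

Classical Latin: stress the penult if heavy (long vowel or closed), else the antepenult.
Weights: 2 fla: H, 3 la: H, 4 bli:n H.
The penult (syllable 3, la:) is heavy, so it takes stress.
Stress on syllable 3: fa.fla:.ˈla:.bli:n.

3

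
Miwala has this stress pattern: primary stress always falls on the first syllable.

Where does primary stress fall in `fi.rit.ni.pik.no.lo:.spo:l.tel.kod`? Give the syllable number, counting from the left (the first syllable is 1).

1

The word has 9 syllables; the first syllable is syllable 1 (fi).
Primary stress: syllable 1 → ˈfi.rit.ni.pik.no.lo:.spo:l.tel.kod.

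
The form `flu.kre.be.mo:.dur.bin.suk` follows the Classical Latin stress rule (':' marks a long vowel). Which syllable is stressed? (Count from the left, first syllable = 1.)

Classical Latin: stress the penult if heavy (long vowel or closed), else the antepenult.
Weights: 5 dur H, 6 bin H, 7 suk H.
The penult (syllable 6, bin) is heavy, so it takes stress.
Stress on syllable 6: flu.kre.be.mo:.dur.ˈbin.suk.

6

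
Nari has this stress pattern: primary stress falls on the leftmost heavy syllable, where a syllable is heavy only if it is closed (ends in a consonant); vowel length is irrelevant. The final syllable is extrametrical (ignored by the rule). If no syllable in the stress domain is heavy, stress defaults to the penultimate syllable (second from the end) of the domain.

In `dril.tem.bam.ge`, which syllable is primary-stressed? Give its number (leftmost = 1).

The final syllable (4, ge) is extrametrical; the stress domain is syllables 1–3.
Weights: 1 dril H, 2 tem H, 3 bam H.
Heavy syllables in the domain: 1, 2, 3. The leftmost is syllable 1 (dril).
Primary stress: syllable 1 → ˈdril.tem.bam.ge.

1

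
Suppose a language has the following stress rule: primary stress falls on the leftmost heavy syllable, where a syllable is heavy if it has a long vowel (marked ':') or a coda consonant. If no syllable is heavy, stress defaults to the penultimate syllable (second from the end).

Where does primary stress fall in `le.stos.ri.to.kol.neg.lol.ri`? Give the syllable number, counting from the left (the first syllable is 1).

2

Weights: 1 le L, 2 stos H, 3 ri L, 4 to L, 5 kol H, 6 neg H, 7 lol H, 8 ri L.
Heavy syllables in the domain: 2, 5, 6, 7. The leftmost is syllable 2 (stos).
Primary stress: syllable 2 → le.ˈstos.ri.to.kol.neg.lol.ri.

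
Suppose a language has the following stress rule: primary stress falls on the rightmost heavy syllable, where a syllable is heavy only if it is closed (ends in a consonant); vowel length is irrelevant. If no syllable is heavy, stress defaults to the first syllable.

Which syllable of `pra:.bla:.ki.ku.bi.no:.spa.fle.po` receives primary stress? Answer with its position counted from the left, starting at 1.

Weights: 1 pra: L, 2 bla: L, 3 ki L, 4 ku L, 5 bi L, 6 no: L, 7 spa L, 8 fle L, 9 po L.
No heavy syllable in the domain; default to the first syllable = syllable 1.
Primary stress: syllable 1 → ˈpra:.bla:.ki.ku.bi.no:.spa.fle.po.

1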